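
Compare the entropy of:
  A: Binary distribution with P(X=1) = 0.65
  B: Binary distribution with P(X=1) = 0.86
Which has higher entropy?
A

For binary distributions, entropy is maximized at p=0.5 and decreases as p moves toward 0 or 1.

H(A) = H(0.65) = 0.9341 bits
H(B) = H(0.86) = 0.5842 bits

Distribution A (p=0.65) is closer to uniform (p=0.5), so it has higher entropy.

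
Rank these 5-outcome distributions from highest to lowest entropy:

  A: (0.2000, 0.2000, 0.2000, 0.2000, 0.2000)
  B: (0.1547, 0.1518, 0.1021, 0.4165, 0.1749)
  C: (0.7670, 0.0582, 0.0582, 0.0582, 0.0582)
A > B > C

Key insight: Entropy is maximized by uniform distributions and minimized by concentrated distributions.

- Uniform distributions have maximum entropy log₂(5) = 2.3219 bits
- The more "peaked" or concentrated a distribution, the lower its entropy

Entropies:
  H(A) = 2.3219 bits
  H(B) = 2.1317 bits
  H(C) = 1.2492 bits

Ranking: A > B > C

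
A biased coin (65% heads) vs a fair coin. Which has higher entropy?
Fair coin

The fair coin is uniform (p=0.5), maximizing binary entropy at 1 bit. The biased coin has H(0.65) ≈ 0.934 bits — its outcome is more predictable, so its entropy is lower.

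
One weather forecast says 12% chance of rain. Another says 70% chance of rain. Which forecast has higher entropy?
70% forecast

Treat each forecast as a Bernoulli distribution. Binary entropy is maximized at p=0.5 and falls off symmetrically toward 0 or 1. The 70% forecast is closer to 50%, so it is more uncertain. H(12%) ≈ 0.529 bits, H(70%) ≈ 0.881 bits.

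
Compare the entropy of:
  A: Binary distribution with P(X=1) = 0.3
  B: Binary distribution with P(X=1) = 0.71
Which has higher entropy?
A

For binary distributions, entropy is maximized at p=0.5 and decreases as p moves toward 0 or 1.

H(A) = H(0.3) = 0.8813 bits
H(B) = H(0.71) = 0.8687 bits

Distribution A (p=0.3) is closer to uniform (p=0.5), so it has higher entropy.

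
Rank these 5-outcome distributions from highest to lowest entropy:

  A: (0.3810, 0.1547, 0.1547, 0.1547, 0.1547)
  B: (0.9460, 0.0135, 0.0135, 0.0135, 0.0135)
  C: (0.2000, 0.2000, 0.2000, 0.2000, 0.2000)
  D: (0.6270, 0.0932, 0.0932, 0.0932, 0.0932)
C > A > D > B

Key insight: Entropy is maximized by uniform distributions and minimized by concentrated distributions.

Entropies:
  H(A) = 2.1967 bits
  H(B) = 0.4112 bits
  H(C) = 2.3219 bits
  H(D) = 1.6989 bits

Ranking: C > A > D > B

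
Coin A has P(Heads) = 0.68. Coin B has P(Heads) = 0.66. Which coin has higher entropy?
B

For binary distributions, entropy is maximized at p=0.5 and decreases as p moves toward 0 or 1.

H(A) = H(0.68) = 0.9044 bits
H(B) = H(0.66) = 0.9248 bits

Distribution B (p=0.66) is closer to uniform (p=0.5), so it has higher entropy.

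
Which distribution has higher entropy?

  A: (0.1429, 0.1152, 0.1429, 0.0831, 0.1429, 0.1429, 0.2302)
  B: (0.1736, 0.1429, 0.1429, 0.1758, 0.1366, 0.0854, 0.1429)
B

Both distributions are close to uniform, making this a harder comparison.

H(A) = 2.7495 bits
H(B) = 2.7781 bits

The distribution closer to uniform has higher entropy.
Answer: B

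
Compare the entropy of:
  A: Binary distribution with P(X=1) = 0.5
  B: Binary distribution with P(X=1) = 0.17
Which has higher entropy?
A

For binary distributions, entropy is maximized at p=0.5 and decreases as p moves toward 0 or 1.

H(A) = H(0.5) = 1.0000 bits
H(B) = H(0.17) = 0.6577 bits

Distribution A (p=0.5) is closer to uniform (p=0.5), so it has higher entropy.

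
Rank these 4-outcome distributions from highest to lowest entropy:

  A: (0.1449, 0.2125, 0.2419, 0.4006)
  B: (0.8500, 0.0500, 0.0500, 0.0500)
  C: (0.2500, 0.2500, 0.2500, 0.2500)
C > A > B

Key insight: Entropy is maximized by uniform distributions and minimized by concentrated distributions.

- Uniform distributions have maximum entropy log₂(4) = 2.0000 bits
- The more "peaked" or concentrated a distribution, the lower its entropy

Entropies:
  H(A) = 1.9027 bits
  H(B) = 0.8476 bits
  H(C) = 2.0000 bits

Ranking: C > A > B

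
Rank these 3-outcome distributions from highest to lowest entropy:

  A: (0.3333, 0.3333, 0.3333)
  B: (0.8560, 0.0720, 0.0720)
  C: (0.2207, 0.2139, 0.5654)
A > C > B

Key insight: Entropy is maximized by uniform distributions and minimized by concentrated distributions.

- Uniform distributions have maximum entropy log₂(3) = 1.5850 bits
- The more "peaked" or concentrated a distribution, the lower its entropy

Entropies:
  H(A) = 1.5850 bits
  H(B) = 0.7386 bits
  H(C) = 1.4221 bits

Ranking: A > C > B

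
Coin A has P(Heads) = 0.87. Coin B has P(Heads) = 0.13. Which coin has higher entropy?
Equal

For binary distributions, entropy is maximized at p=0.5 and decreases as p moves toward 0 or 1.

H(A) = H(0.87) = 0.5574 bits
H(B) = H(0.13) = 0.5574 bits

Both distributions are equally far from uniform (|0.87-0.5| = |0.13-0.5|), so they have the same entropy.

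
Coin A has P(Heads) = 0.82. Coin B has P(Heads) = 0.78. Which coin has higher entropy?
B

For binary distributions, entropy is maximized at p=0.5 and decreases as p moves toward 0 or 1.

H(A) = H(0.82) = 0.6801 bits
H(B) = H(0.78) = 0.7602 bits

Distribution B (p=0.78) is closer to uniform (p=0.5), so it has higher entropy.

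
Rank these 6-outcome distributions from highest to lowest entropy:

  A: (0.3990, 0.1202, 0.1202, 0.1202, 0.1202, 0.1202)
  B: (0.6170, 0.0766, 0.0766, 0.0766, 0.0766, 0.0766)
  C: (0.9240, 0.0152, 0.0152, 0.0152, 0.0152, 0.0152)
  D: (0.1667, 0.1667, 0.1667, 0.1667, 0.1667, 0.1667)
D > A > B > C

Key insight: Entropy is maximized by uniform distributions and minimized by concentrated distributions.

Entropies:
  H(A) = 2.3658 bits
  H(B) = 1.8494 bits
  H(C) = 0.5644 bits
  H(D) = 2.5850 bits

Ranking: D > A > B > C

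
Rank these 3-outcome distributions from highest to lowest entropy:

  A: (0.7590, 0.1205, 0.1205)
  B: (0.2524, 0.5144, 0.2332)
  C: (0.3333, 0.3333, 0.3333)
C > B > A

Key insight: Entropy is maximized by uniform distributions and minimized by concentrated distributions.

- Uniform distributions have maximum entropy log₂(3) = 1.5850 bits
- The more "peaked" or concentrated a distribution, the lower its entropy

Entropies:
  H(A) = 1.0377 bits
  H(B) = 1.4844 bits
  H(C) = 1.5850 bits

Ranking: C > B > A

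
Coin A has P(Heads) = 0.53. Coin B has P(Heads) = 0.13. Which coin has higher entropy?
A

For binary distributions, entropy is maximized at p=0.5 and decreases as p moves toward 0 or 1.

H(A) = H(0.53) = 0.9974 bits
H(B) = H(0.13) = 0.5574 bits

Distribution A (p=0.53) is closer to uniform (p=0.5), so it has higher entropy.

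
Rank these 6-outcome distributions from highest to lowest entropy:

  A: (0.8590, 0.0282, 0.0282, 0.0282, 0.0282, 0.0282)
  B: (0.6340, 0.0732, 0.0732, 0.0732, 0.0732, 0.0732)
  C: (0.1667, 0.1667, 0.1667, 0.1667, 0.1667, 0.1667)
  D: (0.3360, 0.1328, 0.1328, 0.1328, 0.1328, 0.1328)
C > D > B > A

Key insight: Entropy is maximized by uniform distributions and minimized by concentrated distributions.

Entropies:
  H(A) = 0.9142 bits
  H(B) = 1.7974 bits
  H(C) = 2.5850 bits
  H(D) = 2.4627 bits

Ranking: C > D > B > A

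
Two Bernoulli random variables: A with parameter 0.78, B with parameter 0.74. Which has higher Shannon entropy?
B

For binary distributions, entropy is maximized at p=0.5 and decreases as p moves toward 0 or 1.

H(A) = H(0.78) = 0.7602 bits
H(B) = H(0.74) = 0.8267 bits

Distribution B (p=0.74) is closer to uniform (p=0.5), so it has higher entropy.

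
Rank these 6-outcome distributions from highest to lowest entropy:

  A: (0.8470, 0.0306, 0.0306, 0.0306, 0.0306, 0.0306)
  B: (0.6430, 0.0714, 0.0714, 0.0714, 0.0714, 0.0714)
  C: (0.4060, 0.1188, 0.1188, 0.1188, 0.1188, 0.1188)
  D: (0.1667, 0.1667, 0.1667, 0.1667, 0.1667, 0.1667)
D > C > B > A

Key insight: Entropy is maximized by uniform distributions and minimized by concentrated distributions.

Entropies:
  H(A) = 0.9726 bits
  H(B) = 1.7691 bits
  H(C) = 2.3536 bits
  H(D) = 2.5850 bits

Ranking: D > C > B > A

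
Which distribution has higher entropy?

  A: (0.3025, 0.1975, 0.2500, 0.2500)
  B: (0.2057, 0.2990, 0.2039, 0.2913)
A

Both distributions are close to uniform, making this a harder comparison.

H(A) = 1.9840 bits
H(B) = 1.9762 bits

The distribution closer to uniform has higher entropy.
Answer: A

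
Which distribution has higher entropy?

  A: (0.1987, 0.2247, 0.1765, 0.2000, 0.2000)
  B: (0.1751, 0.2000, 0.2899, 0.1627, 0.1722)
A

Both distributions are close to uniform, making this a harder comparison.

H(A) = 2.3177 bits
H(B) = 2.2857 bits

The distribution closer to uniform has higher entropy.
Answer: A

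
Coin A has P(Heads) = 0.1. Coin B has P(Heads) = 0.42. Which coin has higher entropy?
B

For binary distributions, entropy is maximized at p=0.5 and decreases as p moves toward 0 or 1.

H(A) = H(0.1) = 0.4690 bits
H(B) = H(0.42) = 0.9815 bits

Distribution B (p=0.42) is closer to uniform (p=0.5), so it has higher entropy.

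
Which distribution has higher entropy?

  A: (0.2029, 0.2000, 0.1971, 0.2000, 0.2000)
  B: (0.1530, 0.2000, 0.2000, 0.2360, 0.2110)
A

Both distributions are close to uniform, making this a harder comparison.

H(A) = 2.3219 bits
H(B) = 2.3084 bits

The distribution closer to uniform has higher entropy.
Answer: A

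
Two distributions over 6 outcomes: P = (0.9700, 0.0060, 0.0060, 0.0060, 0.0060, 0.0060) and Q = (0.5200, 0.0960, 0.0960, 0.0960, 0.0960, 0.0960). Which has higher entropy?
Q

P is highly concentrated on one outcome (97%), making it nearly deterministic. Q spreads its mass more evenly (max 52%). The more spread-out distribution has higher entropy: H(P) ≈ 0.264 bits, H(Q) ≈ 2.113 bits.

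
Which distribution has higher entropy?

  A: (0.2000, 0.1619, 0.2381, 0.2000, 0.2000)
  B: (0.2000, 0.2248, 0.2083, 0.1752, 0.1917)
B

Both distributions are close to uniform, making this a harder comparison.

H(A) = 2.3114 bits
H(B) = 2.3170 bits

The distribution closer to uniform has higher entropy.
Answer: B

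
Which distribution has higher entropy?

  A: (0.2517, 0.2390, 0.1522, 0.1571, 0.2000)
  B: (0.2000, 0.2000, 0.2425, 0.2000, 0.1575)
B

Both distributions are close to uniform, making this a harder comparison.

H(A) = 2.2917 bits
H(B) = 2.3088 bits

The distribution closer to uniform has higher entropy.
Answer: B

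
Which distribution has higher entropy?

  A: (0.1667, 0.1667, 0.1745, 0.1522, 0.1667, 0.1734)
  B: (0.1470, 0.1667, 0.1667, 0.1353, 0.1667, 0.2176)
A

Both distributions are close to uniform, making this a harder comparison.

H(A) = 2.5836 bits
H(B) = 2.5684 bits

The distribution closer to uniform has higher entropy.
Answer: A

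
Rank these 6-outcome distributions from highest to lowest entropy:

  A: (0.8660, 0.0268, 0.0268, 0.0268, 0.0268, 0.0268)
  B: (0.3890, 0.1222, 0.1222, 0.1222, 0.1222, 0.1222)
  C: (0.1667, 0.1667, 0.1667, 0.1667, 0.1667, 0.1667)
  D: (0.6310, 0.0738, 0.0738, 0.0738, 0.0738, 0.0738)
C > B > D > A

Key insight: Entropy is maximized by uniform distributions and minimized by concentrated distributions.

Entropies:
  H(A) = 0.8794 bits
  H(B) = 2.3828 bits
  H(C) = 2.5850 bits
  H(D) = 1.8067 bits

Ranking: C > B > D > A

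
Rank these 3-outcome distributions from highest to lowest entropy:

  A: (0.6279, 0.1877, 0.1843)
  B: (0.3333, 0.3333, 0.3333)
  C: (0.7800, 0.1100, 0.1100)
B > A > C

Key insight: Entropy is maximized by uniform distributions and minimized by concentrated distributions.

- Uniform distributions have maximum entropy log₂(3) = 1.5850 bits
- The more "peaked" or concentrated a distribution, the lower its entropy

Entropies:
  H(A) = 1.3243 bits
  H(B) = 1.5850 bits
  H(C) = 0.9802 bits

Ranking: B > A > C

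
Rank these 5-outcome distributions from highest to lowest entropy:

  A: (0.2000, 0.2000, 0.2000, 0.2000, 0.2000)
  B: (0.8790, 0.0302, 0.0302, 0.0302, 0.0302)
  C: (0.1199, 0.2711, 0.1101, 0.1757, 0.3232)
A > C > B

Key insight: Entropy is maximized by uniform distributions and minimized by concentrated distributions.

- Uniform distributions have maximum entropy log₂(5) = 2.3219 bits
- The more "peaked" or concentrated a distribution, the lower its entropy

Entropies:
  H(A) = 2.3219 bits
  H(B) = 0.7742 bits
  H(C) = 2.1954 bits

Ranking: A > C > B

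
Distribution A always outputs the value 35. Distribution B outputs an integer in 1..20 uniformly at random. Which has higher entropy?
B

A is deterministic, so H(A) = 0. B is uniform over 20 outcomes, so H(B) = log₂(20) = 4.322 bits. Any distribution with genuine randomness has higher entropy than a deterministic one.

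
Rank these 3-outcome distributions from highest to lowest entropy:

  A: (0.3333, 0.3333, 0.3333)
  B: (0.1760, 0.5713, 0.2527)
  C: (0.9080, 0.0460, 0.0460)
A > B > C

Key insight: Entropy is maximized by uniform distributions and minimized by concentrated distributions.

- Uniform distributions have maximum entropy log₂(3) = 1.5850 bits
- The more "peaked" or concentrated a distribution, the lower its entropy

Entropies:
  H(A) = 1.5850 bits
  H(B) = 1.4040 bits
  H(C) = 0.5351 bits

Ranking: A > B > C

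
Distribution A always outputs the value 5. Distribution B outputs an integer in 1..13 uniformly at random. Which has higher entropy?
B

A is deterministic, so H(A) = 0. B is uniform over 13 outcomes, so H(B) = log₂(13) = 3.700 bits. Any distribution with genuine randomness has higher entropy than a deterministic one.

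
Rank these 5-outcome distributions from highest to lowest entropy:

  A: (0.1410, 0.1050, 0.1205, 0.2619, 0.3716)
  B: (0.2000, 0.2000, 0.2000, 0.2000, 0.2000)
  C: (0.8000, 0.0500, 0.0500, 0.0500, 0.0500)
B > A > C

Key insight: Entropy is maximized by uniform distributions and minimized by concentrated distributions.

- Uniform distributions have maximum entropy log₂(5) = 2.3219 bits
- The more "peaked" or concentrated a distribution, the lower its entropy

Entropies:
  H(A) = 2.1448 bits
  H(B) = 2.3219 bits
  H(C) = 1.1219 bits

Ranking: B > A > C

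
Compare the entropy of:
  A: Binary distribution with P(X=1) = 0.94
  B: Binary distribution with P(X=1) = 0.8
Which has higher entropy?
B

For binary distributions, entropy is maximized at p=0.5 and decreases as p moves toward 0 or 1.

H(A) = H(0.94) = 0.3274 bits
H(B) = H(0.8) = 0.7219 bits

Distribution B (p=0.8) is closer to uniform (p=0.5), so it has higher entropy.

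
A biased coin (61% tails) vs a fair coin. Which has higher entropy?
Fair coin

The fair coin is uniform (p=0.5), maximizing binary entropy at 1 bit. The biased coin has H(0.61) ≈ 0.965 bits — its outcome is more predictable, so its entropy is lower.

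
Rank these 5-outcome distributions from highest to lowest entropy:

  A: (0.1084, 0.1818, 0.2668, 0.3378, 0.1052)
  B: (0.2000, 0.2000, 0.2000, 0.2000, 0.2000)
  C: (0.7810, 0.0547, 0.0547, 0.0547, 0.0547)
B > A > C

Key insight: Entropy is maximized by uniform distributions and minimized by concentrated distributions.

- Uniform distributions have maximum entropy log₂(5) = 2.3219 bits
- The more "peaked" or concentrated a distribution, the lower its entropy

Entropies:
  H(A) = 2.1739 bits
  H(B) = 2.3219 bits
  H(C) = 1.1963 bits

Ranking: B > A > C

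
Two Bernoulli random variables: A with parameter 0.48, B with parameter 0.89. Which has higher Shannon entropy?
A

For binary distributions, entropy is maximized at p=0.5 and decreases as p moves toward 0 or 1.

H(A) = H(0.48) = 0.9988 bits
H(B) = H(0.89) = 0.4999 bits

Distribution A (p=0.48) is closer to uniform (p=0.5), so it has higher entropy.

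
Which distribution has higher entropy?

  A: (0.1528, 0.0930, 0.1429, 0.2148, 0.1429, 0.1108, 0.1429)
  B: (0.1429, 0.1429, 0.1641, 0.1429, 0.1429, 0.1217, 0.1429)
B

Both distributions are close to uniform, making this a harder comparison.

H(A) = 2.7643 bits
H(B) = 2.8028 bits

The distribution closer to uniform has higher entropy.
Answer: B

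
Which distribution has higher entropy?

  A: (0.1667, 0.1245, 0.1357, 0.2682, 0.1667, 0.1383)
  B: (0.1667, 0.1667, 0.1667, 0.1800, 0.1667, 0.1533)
B

Both distributions are close to uniform, making this a harder comparison.

H(A) = 2.5308 bits
H(B) = 2.5834 bits

The distribution closer to uniform has higher entropy.
Answer: B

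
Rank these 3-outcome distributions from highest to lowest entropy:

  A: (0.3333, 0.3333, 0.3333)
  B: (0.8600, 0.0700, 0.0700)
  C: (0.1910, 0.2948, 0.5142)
A > C > B

Key insight: Entropy is maximized by uniform distributions and minimized by concentrated distributions.

- Uniform distributions have maximum entropy log₂(3) = 1.5850 bits
- The more "peaked" or concentrated a distribution, the lower its entropy

Entropies:
  H(A) = 1.5850 bits
  H(B) = 0.7242 bits
  H(C) = 1.4691 bits

Ranking: A > C > B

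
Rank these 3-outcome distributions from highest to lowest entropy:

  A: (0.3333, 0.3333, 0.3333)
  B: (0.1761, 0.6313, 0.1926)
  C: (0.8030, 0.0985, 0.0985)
A > B > C

Key insight: Entropy is maximized by uniform distributions and minimized by concentrated distributions.

- Uniform distributions have maximum entropy log₂(3) = 1.5850 bits
- The more "peaked" or concentrated a distribution, the lower its entropy

Entropies:
  H(A) = 1.5850 bits
  H(B) = 1.3179 bits
  H(C) = 0.9129 bits

Ranking: A > B > C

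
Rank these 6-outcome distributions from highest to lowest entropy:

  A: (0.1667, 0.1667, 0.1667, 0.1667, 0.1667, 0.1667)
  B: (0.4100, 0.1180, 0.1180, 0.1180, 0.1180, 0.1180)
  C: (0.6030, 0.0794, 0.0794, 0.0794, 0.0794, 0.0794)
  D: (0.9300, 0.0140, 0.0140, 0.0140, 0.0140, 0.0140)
A > B > C > D

Key insight: Entropy is maximized by uniform distributions and minimized by concentrated distributions.

Entropies:
  H(A) = 2.5850 bits
  H(B) = 2.3464 bits
  H(C) = 1.8910 bits
  H(D) = 0.5285 bits

Ranking: A > B > C > D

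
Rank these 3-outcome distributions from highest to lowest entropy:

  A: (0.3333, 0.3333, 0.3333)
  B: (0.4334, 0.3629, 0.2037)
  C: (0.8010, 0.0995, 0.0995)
A > B > C

Key insight: Entropy is maximized by uniform distributions and minimized by concentrated distributions.

- Uniform distributions have maximum entropy log₂(3) = 1.5850 bits
- The more "peaked" or concentrated a distribution, the lower its entropy

Entropies:
  H(A) = 1.5850 bits
  H(B) = 1.5210 bits
  H(C) = 0.9189 bits

Ranking: A > B > C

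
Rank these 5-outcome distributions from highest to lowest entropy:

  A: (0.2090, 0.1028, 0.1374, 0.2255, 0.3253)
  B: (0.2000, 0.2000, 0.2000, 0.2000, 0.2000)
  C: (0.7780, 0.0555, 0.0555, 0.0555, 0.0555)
B > A > C

Key insight: Entropy is maximized by uniform distributions and minimized by concentrated distributions.

- Uniform distributions have maximum entropy log₂(5) = 2.3219 bits
- The more "peaked" or concentrated a distribution, the lower its entropy

Entropies:
  H(A) = 2.2144 bits
  H(B) = 2.3219 bits
  H(C) = 1.2078 bits

Ranking: B > A > C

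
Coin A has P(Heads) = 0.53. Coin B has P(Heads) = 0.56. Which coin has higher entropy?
A

For binary distributions, entropy is maximized at p=0.5 and decreases as p moves toward 0 or 1.

H(A) = H(0.53) = 0.9974 bits
H(B) = H(0.56) = 0.9896 bits

Distribution A (p=0.53) is closer to uniform (p=0.5), so it has higher entropy.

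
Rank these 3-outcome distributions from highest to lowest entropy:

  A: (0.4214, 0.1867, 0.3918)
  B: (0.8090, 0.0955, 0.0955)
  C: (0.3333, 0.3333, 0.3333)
C > A > B

Key insight: Entropy is maximized by uniform distributions and minimized by concentrated distributions.

- Uniform distributions have maximum entropy log₂(3) = 1.5850 bits
- The more "peaked" or concentrated a distribution, the lower its entropy

Entropies:
  H(A) = 1.5071 bits
  H(B) = 0.8946 bits
  H(C) = 1.5850 bits

Ranking: C > A > B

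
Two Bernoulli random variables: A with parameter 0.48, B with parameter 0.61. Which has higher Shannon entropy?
A

For binary distributions, entropy is maximized at p=0.5 and decreases as p moves toward 0 or 1.

H(A) = H(0.48) = 0.9988 bits
H(B) = H(0.61) = 0.9648 bits

Distribution A (p=0.48) is closer to uniform (p=0.5), so it has higher entropy.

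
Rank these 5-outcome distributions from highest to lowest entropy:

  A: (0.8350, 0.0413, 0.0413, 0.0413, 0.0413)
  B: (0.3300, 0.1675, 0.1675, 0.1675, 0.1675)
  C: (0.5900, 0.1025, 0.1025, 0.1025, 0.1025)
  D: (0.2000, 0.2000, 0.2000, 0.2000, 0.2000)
D > B > C > A

Key insight: Entropy is maximized by uniform distributions and minimized by concentrated distributions.

Entropies:
  H(A) = 0.9761 bits
  H(B) = 2.2549 bits
  H(C) = 1.7965 bits
  H(D) = 2.3219 bits

Ranking: D > B > C > A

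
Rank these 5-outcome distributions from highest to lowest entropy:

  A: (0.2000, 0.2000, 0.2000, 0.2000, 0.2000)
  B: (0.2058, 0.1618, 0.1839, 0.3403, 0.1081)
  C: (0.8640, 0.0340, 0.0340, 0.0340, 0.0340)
A > B > C

Key insight: Entropy is maximized by uniform distributions and minimized by concentrated distributions.

- Uniform distributions have maximum entropy log₂(5) = 2.3219 bits
- The more "peaked" or concentrated a distribution, the lower its entropy

Entropies:
  H(A) = 2.3219 bits
  H(B) = 2.2201 bits
  H(C) = 0.8457 bits

Ranking: A > B > C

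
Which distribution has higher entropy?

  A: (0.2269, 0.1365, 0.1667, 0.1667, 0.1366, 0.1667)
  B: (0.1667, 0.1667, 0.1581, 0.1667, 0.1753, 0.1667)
B

Both distributions are close to uniform, making this a harder comparison.

H(A) = 2.5625 bits
H(B) = 2.5843 bits

The distribution closer to uniform has higher entropy.
Answer: B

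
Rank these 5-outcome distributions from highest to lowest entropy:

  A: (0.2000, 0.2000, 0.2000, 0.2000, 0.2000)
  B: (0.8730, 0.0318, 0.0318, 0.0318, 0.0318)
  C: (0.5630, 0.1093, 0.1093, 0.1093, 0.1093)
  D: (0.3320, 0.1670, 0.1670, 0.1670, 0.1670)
A > D > C > B

Key insight: Entropy is maximized by uniform distributions and minimized by concentrated distributions.

Entropies:
  H(A) = 2.3219 bits
  H(B) = 0.8032 bits
  H(C) = 1.8625 bits
  H(D) = 2.2530 bits

Ranking: A > D > C > B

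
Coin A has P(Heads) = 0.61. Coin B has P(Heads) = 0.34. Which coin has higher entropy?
A

For binary distributions, entropy is maximized at p=0.5 and decreases as p moves toward 0 or 1.

H(A) = H(0.61) = 0.9648 bits
H(B) = H(0.34) = 0.9248 bits

Distribution A (p=0.61) is closer to uniform (p=0.5), so it has higher entropy.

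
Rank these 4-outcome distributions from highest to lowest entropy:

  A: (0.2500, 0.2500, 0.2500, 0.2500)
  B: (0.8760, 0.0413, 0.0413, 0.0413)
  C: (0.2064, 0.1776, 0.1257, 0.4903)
A > C > B

Key insight: Entropy is maximized by uniform distributions and minimized by concentrated distributions.

- Uniform distributions have maximum entropy log₂(4) = 2.0000 bits
- The more "peaked" or concentrated a distribution, the lower its entropy

Entropies:
  H(A) = 2.0000 bits
  H(B) = 0.7373 bits
  H(C) = 1.7929 bits

Ranking: A > C > B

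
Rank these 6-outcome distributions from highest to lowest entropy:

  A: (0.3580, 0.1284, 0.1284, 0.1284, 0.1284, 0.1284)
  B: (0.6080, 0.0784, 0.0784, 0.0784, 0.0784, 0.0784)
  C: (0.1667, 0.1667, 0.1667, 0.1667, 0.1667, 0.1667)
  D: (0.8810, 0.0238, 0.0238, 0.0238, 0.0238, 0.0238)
C > A > B > D

Key insight: Entropy is maximized by uniform distributions and minimized by concentrated distributions.

Entropies:
  H(A) = 2.4317 bits
  H(B) = 1.8763 bits
  H(C) = 2.5850 bits
  H(D) = 0.8028 bits

Ranking: C > A > B > D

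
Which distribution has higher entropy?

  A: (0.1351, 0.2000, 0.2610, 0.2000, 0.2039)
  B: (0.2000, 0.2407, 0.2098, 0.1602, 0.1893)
B

Both distributions are close to uniform, making this a harder comparison.

H(A) = 2.2924 bits
H(B) = 2.3094 bits

The distribution closer to uniform has higher entropy.
Answer: B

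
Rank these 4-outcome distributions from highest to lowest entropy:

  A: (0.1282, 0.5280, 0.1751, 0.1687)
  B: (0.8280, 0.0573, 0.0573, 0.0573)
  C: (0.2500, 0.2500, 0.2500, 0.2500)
C > A > B

Key insight: Entropy is maximized by uniform distributions and minimized by concentrated distributions.

- Uniform distributions have maximum entropy log₂(4) = 2.0000 bits
- The more "peaked" or concentrated a distribution, the lower its entropy

Entropies:
  H(A) = 1.7396 bits
  H(B) = 0.9349 bits
  H(C) = 2.0000 bits

Ranking: C > A > B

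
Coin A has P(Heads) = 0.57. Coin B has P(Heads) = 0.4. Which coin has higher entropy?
A

For binary distributions, entropy is maximized at p=0.5 and decreases as p moves toward 0 or 1.

H(A) = H(0.57) = 0.9858 bits
H(B) = H(0.4) = 0.9710 bits

Distribution A (p=0.57) is closer to uniform (p=0.5), so it has higher entropy.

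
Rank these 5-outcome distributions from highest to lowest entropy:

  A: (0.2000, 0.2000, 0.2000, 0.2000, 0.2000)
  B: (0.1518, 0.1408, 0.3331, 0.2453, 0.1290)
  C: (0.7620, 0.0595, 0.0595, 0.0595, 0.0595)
A > B > C

Key insight: Entropy is maximized by uniform distributions and minimized by concentrated distributions.

- Uniform distributions have maximum entropy log₂(5) = 2.3219 bits
- The more "peaked" or concentrated a distribution, the lower its entropy

Entropies:
  H(A) = 2.3219 bits
  H(B) = 2.2178 bits
  H(C) = 1.2677 bits

Ranking: A > B > C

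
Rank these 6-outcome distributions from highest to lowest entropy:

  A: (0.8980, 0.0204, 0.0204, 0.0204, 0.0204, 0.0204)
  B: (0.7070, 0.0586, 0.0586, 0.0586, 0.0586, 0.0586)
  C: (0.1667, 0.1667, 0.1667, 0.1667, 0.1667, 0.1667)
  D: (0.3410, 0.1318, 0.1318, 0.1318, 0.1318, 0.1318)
C > D > B > A

Key insight: Entropy is maximized by uniform distributions and minimized by concentrated distributions.

Entropies:
  H(A) = 0.7121 bits
  H(B) = 1.5529 bits
  H(C) = 2.5850 bits
  H(D) = 2.4559 bits

Ranking: C > D > B > A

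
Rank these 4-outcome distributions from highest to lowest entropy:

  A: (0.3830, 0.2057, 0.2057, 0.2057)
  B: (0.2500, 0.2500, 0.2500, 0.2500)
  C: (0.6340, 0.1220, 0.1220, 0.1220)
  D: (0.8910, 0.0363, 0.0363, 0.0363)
B > A > C > D

Key insight: Entropy is maximized by uniform distributions and minimized by concentrated distributions.

Entropies:
  H(A) = 1.9381 bits
  H(B) = 2.0000 bits
  H(C) = 1.5276 bits
  H(D) = 0.6697 bits

Ranking: B > A > C > D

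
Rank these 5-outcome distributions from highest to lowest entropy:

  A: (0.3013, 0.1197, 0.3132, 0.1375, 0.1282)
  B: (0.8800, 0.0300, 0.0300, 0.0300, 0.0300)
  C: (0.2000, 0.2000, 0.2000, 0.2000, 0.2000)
C > A > B

Key insight: Entropy is maximized by uniform distributions and minimized by concentrated distributions.

- Uniform distributions have maximum entropy log₂(5) = 2.3219 bits
- The more "peaked" or concentrated a distribution, the lower its entropy

Entropies:
  H(A) = 2.1862 bits
  H(B) = 0.7694 bits
  H(C) = 2.3219 bits

Ranking: C > A > B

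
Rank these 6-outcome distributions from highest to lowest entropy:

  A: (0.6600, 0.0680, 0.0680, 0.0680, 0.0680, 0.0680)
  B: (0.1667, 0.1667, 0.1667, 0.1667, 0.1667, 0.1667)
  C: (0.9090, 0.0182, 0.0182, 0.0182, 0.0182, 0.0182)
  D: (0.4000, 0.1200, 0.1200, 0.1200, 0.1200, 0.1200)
B > D > A > C

Key insight: Entropy is maximized by uniform distributions and minimized by concentrated distributions.

Entropies:
  H(A) = 1.7143 bits
  H(B) = 2.5850 bits
  H(C) = 0.6511 bits
  H(D) = 2.3641 bits

Ranking: B > D > A > C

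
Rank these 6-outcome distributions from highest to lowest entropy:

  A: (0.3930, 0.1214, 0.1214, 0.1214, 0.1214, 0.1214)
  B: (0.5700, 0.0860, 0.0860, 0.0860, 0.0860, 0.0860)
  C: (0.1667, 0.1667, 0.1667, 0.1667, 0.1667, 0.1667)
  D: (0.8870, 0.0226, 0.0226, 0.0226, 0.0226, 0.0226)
C > A > B > D

Key insight: Entropy is maximized by uniform distributions and minimized by concentrated distributions.

Entropies:
  H(A) = 2.3761 bits
  H(B) = 1.9842 bits
  H(C) = 2.5850 bits
  H(D) = 0.7713 bits

Ranking: C > A > B > D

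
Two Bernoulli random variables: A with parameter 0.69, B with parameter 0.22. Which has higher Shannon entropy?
A

For binary distributions, entropy is maximized at p=0.5 and decreases as p moves toward 0 or 1.

H(A) = H(0.69) = 0.8932 bits
H(B) = H(0.22) = 0.7602 bits

Distribution A (p=0.69) is closer to uniform (p=0.5), so it has higher entropy.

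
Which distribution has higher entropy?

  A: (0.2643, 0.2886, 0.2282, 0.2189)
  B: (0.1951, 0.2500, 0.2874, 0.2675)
A

Both distributions are close to uniform, making this a harder comparison.

H(A) = 1.9910 bits
H(B) = 1.9859 bits

The distribution closer to uniform has higher entropy.
Answer: A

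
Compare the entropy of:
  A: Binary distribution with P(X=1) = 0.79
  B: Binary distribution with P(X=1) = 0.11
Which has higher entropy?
A

For binary distributions, entropy is maximized at p=0.5 and decreases as p moves toward 0 or 1.

H(A) = H(0.79) = 0.7415 bits
H(B) = H(0.11) = 0.4999 bits

Distribution A (p=0.79) is closer to uniform (p=0.5), so it has higher entropy.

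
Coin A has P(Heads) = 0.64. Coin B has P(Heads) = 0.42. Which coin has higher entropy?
B

For binary distributions, entropy is maximized at p=0.5 and decreases as p moves toward 0 or 1.

H(A) = H(0.64) = 0.9427 bits
H(B) = H(0.42) = 0.9815 bits

Distribution B (p=0.42) is closer to uniform (p=0.5), so it has higher entropy.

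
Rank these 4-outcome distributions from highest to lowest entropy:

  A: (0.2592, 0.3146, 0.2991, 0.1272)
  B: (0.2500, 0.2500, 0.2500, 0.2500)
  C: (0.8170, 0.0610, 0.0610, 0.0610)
B > A > C

Key insight: Entropy is maximized by uniform distributions and minimized by concentrated distributions.

- Uniform distributions have maximum entropy log₂(4) = 2.0000 bits
- The more "peaked" or concentrated a distribution, the lower its entropy

Entropies:
  H(A) = 1.9289 bits
  H(B) = 2.0000 bits
  H(C) = 0.9766 bits

Ranking: B > A > C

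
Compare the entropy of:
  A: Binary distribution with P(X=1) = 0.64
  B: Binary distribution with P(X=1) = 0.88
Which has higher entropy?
A

For binary distributions, entropy is maximized at p=0.5 and decreases as p moves toward 0 or 1.

H(A) = H(0.64) = 0.9427 bits
H(B) = H(0.88) = 0.5294 bits

Distribution A (p=0.64) is closer to uniform (p=0.5), so it has higher entropy.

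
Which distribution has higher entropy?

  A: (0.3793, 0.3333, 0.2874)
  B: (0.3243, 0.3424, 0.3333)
B

Both distributions are close to uniform, making this a harder comparison.

H(A) = 1.5758 bits
H(B) = 1.5846 bits

The distribution closer to uniform has higher entropy.
Answer: B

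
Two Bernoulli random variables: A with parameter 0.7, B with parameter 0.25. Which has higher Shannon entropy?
A

For binary distributions, entropy is maximized at p=0.5 and decreases as p moves toward 0 or 1.

H(A) = H(0.7) = 0.8813 bits
H(B) = H(0.25) = 0.8113 bits

Distribution A (p=0.7) is closer to uniform (p=0.5), so it has higher entropy.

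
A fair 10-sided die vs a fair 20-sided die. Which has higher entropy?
20-sided die

Both are uniform distributions; for uniform over n outcomes, H = log₂(n). H(10-sided) = log₂(10) = 3.322 bits and H(20-sided) = log₂(20) = 4.322 bits. More outcomes in a uniform distribution means higher entropy.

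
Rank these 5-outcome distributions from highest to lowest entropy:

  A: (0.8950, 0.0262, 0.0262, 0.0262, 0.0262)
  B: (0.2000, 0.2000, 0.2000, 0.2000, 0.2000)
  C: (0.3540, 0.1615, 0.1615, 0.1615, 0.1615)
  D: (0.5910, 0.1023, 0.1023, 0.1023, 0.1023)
B > C > D > A

Key insight: Entropy is maximized by uniform distributions and minimized by concentrated distributions.

Entropies:
  H(A) = 0.6946 bits
  H(B) = 2.3219 bits
  H(C) = 2.2296 bits
  H(D) = 1.7940 bits

Ranking: B > C > D > A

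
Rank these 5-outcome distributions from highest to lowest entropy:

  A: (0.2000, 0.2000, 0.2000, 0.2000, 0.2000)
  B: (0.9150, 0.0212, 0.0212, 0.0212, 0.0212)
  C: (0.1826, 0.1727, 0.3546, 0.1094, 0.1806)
A > C > B

Key insight: Entropy is maximized by uniform distributions and minimized by concentrated distributions.

- Uniform distributions have maximum entropy log₂(5) = 2.3219 bits
- The more "peaked" or concentrated a distribution, the lower its entropy

Entropies:
  H(A) = 2.3219 bits
  H(B) = 0.5896 bits
  H(C) = 2.2112 bits

Ranking: A > C > B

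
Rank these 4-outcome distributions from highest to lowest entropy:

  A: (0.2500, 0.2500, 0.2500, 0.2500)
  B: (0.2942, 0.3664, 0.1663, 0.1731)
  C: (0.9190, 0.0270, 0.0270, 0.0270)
A > B > C

Key insight: Entropy is maximized by uniform distributions and minimized by concentrated distributions.

- Uniform distributions have maximum entropy log₂(4) = 2.0000 bits
- The more "peaked" or concentrated a distribution, the lower its entropy

Entropies:
  H(A) = 2.0000 bits
  H(B) = 1.9184 bits
  H(C) = 0.5341 bits

Ranking: A > B > C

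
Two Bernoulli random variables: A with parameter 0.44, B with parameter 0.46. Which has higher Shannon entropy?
B

For binary distributions, entropy is maximized at p=0.5 and decreases as p moves toward 0 or 1.

H(A) = H(0.44) = 0.9896 bits
H(B) = H(0.46) = 0.9954 bits

Distribution B (p=0.46) is closer to uniform (p=0.5), so it has higher entropy.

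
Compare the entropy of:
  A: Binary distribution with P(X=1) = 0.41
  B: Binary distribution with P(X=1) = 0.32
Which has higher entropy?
A

For binary distributions, entropy is maximized at p=0.5 and decreases as p moves toward 0 or 1.

H(A) = H(0.41) = 0.9765 bits
H(B) = H(0.32) = 0.9044 bits

Distribution A (p=0.41) is closer to uniform (p=0.5), so it has higher entropy.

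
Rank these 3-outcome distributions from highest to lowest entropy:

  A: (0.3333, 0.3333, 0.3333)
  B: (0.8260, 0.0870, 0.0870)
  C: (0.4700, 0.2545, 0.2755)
A > C > B

Key insight: Entropy is maximized by uniform distributions and minimized by concentrated distributions.

- Uniform distributions have maximum entropy log₂(3) = 1.5850 bits
- The more "peaked" or concentrated a distribution, the lower its entropy

Entropies:
  H(A) = 1.5850 bits
  H(B) = 0.8408 bits
  H(C) = 1.5268 bits

Ranking: A > C > B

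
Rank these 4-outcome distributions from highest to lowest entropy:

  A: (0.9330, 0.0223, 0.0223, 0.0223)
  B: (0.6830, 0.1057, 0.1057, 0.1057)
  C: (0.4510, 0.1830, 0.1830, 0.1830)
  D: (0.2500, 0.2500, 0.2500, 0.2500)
D > C > B > A

Key insight: Entropy is maximized by uniform distributions and minimized by concentrated distributions.

Entropies:
  H(A) = 0.4608 bits
  H(B) = 1.4035 bits
  H(C) = 1.8632 bits
  H(D) = 2.0000 bits

Ranking: D > C > B > A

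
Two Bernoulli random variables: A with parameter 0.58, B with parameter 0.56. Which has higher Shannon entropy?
B

For binary distributions, entropy is maximized at p=0.5 and decreases as p moves toward 0 or 1.

H(A) = H(0.58) = 0.9815 bits
H(B) = H(0.56) = 0.9896 bits

Distribution B (p=0.56) is closer to uniform (p=0.5), so it has higher entropy.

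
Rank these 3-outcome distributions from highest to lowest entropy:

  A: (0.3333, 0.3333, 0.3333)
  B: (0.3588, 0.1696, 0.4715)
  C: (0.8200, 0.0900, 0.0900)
A > B > C

Key insight: Entropy is maximized by uniform distributions and minimized by concentrated distributions.

- Uniform distributions have maximum entropy log₂(3) = 1.5850 bits
- The more "peaked" or concentrated a distribution, the lower its entropy

Entropies:
  H(A) = 1.5850 bits
  H(B) = 1.4762 bits
  H(C) = 0.8601 bits

Ranking: A > B > C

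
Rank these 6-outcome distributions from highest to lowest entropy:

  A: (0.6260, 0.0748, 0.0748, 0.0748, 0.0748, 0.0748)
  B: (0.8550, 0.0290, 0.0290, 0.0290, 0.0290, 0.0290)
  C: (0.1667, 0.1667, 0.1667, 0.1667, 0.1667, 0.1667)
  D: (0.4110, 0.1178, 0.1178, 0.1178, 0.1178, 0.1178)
C > D > A > B

Key insight: Entropy is maximized by uniform distributions and minimized by concentrated distributions.

Entropies:
  H(A) = 1.8221 bits
  H(B) = 0.9339 bits
  H(C) = 2.5850 bits
  H(D) = 2.3446 bits

Ranking: C > D > A > B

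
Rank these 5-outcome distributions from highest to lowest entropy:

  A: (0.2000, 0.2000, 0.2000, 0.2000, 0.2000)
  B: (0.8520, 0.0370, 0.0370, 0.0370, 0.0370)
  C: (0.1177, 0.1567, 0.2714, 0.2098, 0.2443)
A > C > B

Key insight: Entropy is maximized by uniform distributions and minimized by concentrated distributions.

- Uniform distributions have maximum entropy log₂(5) = 2.3219 bits
- The more "peaked" or concentrated a distribution, the lower its entropy

Entropies:
  H(A) = 2.3219 bits
  H(B) = 0.9008 bits
  H(C) = 2.2624 bits

Ranking: A > C > B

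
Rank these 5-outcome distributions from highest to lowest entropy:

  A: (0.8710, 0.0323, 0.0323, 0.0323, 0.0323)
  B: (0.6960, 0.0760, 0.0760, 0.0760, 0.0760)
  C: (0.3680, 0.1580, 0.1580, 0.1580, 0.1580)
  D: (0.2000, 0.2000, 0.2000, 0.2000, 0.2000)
D > C > B > A

Key insight: Entropy is maximized by uniform distributions and minimized by concentrated distributions.

Entropies:
  H(A) = 0.8127 bits
  H(B) = 1.4941 bits
  H(C) = 2.2131 bits
  H(D) = 2.3219 bits

Ranking: D > C > B > A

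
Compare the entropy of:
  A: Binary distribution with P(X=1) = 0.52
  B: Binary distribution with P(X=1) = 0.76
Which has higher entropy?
A

For binary distributions, entropy is maximized at p=0.5 and decreases as p moves toward 0 or 1.

H(A) = H(0.52) = 0.9988 bits
H(B) = H(0.76) = 0.7950 bits

Distribution A (p=0.52) is closer to uniform (p=0.5), so it has higher entropy.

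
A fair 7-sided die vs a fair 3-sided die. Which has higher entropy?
7-sided die

Both are uniform distributions; for uniform over n outcomes, H = log₂(n). H(7-sided) = log₂(7) = 2.807 bits and H(3-sided) = log₂(3) = 1.585 bits. More outcomes in a uniform distribution means higher entropy.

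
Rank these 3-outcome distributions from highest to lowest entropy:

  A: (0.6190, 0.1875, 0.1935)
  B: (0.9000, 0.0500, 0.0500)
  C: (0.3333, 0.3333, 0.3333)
C > A > B

Key insight: Entropy is maximized by uniform distributions and minimized by concentrated distributions.

- Uniform distributions have maximum entropy log₂(3) = 1.5850 bits
- The more "peaked" or concentrated a distribution, the lower its entropy

Entropies:
  H(A) = 1.3397 bits
  H(B) = 0.5690 bits
  H(C) = 1.5850 bits

Ranking: C > A > B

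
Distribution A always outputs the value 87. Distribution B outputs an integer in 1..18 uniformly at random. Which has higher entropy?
B

A is deterministic, so H(A) = 0. B is uniform over 18 outcomes, so H(B) = log₂(18) = 4.170 bits. Any distribution with genuine randomness has higher entropy than a deterministic one.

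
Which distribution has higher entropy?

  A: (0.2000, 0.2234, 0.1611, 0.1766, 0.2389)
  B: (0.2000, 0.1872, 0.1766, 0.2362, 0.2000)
B

Both distributions are close to uniform, making this a harder comparison.

H(A) = 2.3070 bits
H(B) = 2.3148 bits

The distribution closer to uniform has higher entropy.
Answer: B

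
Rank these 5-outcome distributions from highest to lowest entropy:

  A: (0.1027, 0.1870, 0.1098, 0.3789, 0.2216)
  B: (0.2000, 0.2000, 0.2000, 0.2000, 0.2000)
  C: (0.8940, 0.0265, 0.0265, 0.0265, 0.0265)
B > A > C

Key insight: Entropy is maximized by uniform distributions and minimized by concentrated distributions.

- Uniform distributions have maximum entropy log₂(5) = 2.3219 bits
- The more "peaked" or concentrated a distribution, the lower its entropy

Entropies:
  H(A) = 2.1518 bits
  H(B) = 2.3219 bits
  H(C) = 0.6997 bits

Ranking: B > A > C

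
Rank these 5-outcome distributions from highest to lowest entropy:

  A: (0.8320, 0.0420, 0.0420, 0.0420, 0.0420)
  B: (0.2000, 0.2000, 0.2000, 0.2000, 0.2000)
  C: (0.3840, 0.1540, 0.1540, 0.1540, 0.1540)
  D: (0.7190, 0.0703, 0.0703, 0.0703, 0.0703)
B > C > D > A

Key insight: Entropy is maximized by uniform distributions and minimized by concentrated distributions.

Entropies:
  H(A) = 0.9891 bits
  H(B) = 2.3219 bits
  H(C) = 2.1928 bits
  H(D) = 1.4188 bits

Ranking: B > C > D > A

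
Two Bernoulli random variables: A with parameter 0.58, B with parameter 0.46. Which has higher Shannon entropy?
B

For binary distributions, entropy is maximized at p=0.5 and decreases as p moves toward 0 or 1.

H(A) = H(0.58) = 0.9815 bits
H(B) = H(0.46) = 0.9954 bits

Distribution B (p=0.46) is closer to uniform (p=0.5), so it has higher entropy.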